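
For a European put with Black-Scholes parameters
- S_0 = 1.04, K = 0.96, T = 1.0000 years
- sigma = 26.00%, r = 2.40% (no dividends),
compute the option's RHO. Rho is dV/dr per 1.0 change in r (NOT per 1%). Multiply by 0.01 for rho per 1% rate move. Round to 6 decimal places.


Answer: Rho = -0.368818

Derivation:
d1 = 0.5301642603; d2 = 0.2701642603
phi(d1) = 0.3466375378; exp(-qT) = 1.0000000000; exp(-rT) = 0.9762857098
N(-d2) = 0.3935169434
Rho = -K*T*exp(-rT)*N(-d2) = -0.9600 * 1.0000 * 0.9762857098 * 0.3935169434 = -0.368818


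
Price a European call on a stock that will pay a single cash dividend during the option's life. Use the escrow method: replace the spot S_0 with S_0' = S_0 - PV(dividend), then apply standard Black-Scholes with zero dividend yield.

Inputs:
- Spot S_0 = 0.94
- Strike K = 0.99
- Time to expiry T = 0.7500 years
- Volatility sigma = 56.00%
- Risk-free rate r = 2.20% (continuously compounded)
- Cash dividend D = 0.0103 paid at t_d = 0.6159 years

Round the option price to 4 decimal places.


Answer: Price = 0.1612

Derivation:
PV(D) = D * exp(-r * t_d) = 0.0103 * 0.98654159 = 0.01016138
S_0' = S_0 - PV(D) = 0.9400 - 0.01016138 = 0.92983862
d1 = (ln(S_0'/K) + (r + sigma^2/2)*T) / (sigma*sqrt(T)) = 0.14723690
d2 = d1 - sigma*sqrt(T) = -0.33773732
exp(-rT) = 0.98363538
N(d1) = 0.55852748; N(d2) = 0.36778057
C = S_0' * N(d1) - K * exp(-rT) * N(d2) = 0.92983862 * 0.55852748 - 0.9900 * 0.98363538 * 0.36778057 = 0.1612


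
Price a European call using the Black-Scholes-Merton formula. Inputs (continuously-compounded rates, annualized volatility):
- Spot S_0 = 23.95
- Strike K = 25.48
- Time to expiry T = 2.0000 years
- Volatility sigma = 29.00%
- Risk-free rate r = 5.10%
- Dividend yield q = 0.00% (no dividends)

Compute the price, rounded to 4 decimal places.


Answer: Price = 4.3032

Derivation:
d1 = (ln(S/K) + (r - q + 0.5*sigma^2) * T) / (sigma * sqrt(T)) = 0.30277457
d2 = d1 - sigma * sqrt(T) = -0.10734736
exp(-rT) = 0.90302955; exp(-qT) = 1.00000000
C = S_0 * exp(-qT) * N(d1) - K * exp(-rT) * N(d2)
N(d1) = 0.61896917; N(d2) = 0.45725671
C = 23.9500 * 1.00000000 * 0.61896917 - 25.4800 * 0.90302955 * 0.45725671 = 4.3032


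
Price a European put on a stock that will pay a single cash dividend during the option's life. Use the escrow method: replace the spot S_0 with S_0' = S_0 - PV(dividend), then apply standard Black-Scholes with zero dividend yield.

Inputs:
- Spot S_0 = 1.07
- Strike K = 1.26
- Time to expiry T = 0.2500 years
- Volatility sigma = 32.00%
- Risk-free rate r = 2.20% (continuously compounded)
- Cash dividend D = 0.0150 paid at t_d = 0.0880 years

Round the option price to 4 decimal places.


PV(D) = D * exp(-r * t_d) = 0.0150 * 0.99806587 = 0.01497099
S_0' = S_0 - PV(D) = 1.0700 - 0.01497099 = 1.05502901
d1 = (ln(S_0'/K) + (r + sigma^2/2)*T) / (sigma*sqrt(T)) = -0.99527159
d2 = d1 - sigma*sqrt(T) = -1.15527159
exp(-rT) = 0.99451510
N(-d1) = 0.84019791; N(-d2) = 0.87601039
P = K * exp(-rT) * N(-d2) - S_0' * N(-d1) = 1.2600 * 0.99451510 * 0.87601039 - 1.05502901 * 0.84019791 = 0.2113

Answer: Price = 0.2113


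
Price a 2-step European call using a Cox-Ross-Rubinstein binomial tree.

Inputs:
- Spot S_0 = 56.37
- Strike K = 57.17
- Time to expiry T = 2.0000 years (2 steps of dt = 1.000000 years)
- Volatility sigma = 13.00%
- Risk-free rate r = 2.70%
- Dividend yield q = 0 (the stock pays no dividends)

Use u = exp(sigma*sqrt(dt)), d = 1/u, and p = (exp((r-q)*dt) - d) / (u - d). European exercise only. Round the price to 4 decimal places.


Answer: Price = V(0,0) = 4.9493

Derivation:
dt = T/N = 1.000000
u = exp(sigma*sqrt(dt)) = 1.138828; d = 1/u = 0.878095
p = (exp((r-q)*dt) - d) / (u - d) = 0.572511
Discount per step: exp(-r*dt) = 0.973361
Stock lattice S(k, i) with i counting down-moves:
  k=0: S(0,0) = 56.3700
  k=1: S(1,0) = 64.1958; S(1,1) = 49.4982
  k=2: S(2,0) = 73.1079; S(2,1) = 56.3700; S(2,2) = 43.4642
Terminal payoffs V(N, i) = max(S_T - K, 0):
  V(2,0) = 15.937949; V(2,1) = 0.000000; V(2,2) = 0.000000
Backward induction: V(k, i) = exp(-r*dt) * [p * V(k+1, i) + (1-p) * V(k+1, i+1)].
  V(1,0) = exp(-r*dt) * [p*15.937949 + (1-p)*0.000000] = 8.881575
  V(1,1) = exp(-r*dt) * [p*0.000000 + (1-p)*0.000000] = 0.000000
  V(0,0) = exp(-r*dt) * [p*8.881575 + (1-p)*0.000000] = 4.949343


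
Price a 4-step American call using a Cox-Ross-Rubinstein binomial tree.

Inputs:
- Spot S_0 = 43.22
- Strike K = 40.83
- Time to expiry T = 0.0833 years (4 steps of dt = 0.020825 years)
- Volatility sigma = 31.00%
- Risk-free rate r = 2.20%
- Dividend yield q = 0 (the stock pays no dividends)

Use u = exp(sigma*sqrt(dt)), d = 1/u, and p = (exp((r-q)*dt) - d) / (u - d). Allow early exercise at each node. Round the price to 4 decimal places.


Answer: Price = V(0,0) = 3.1065

Derivation:
dt = T/N = 0.020825
u = exp(sigma*sqrt(dt)) = 1.045751; d = 1/u = 0.956250
p = (exp((r-q)*dt) - d) / (u - d) = 0.493938
Discount per step: exp(-r*dt) = 0.999542
Stock lattice S(k, i) with i counting down-moves:
  k=0: S(0,0) = 43.2200
  k=1: S(1,0) = 45.1974; S(1,1) = 41.3291
  k=2: S(2,0) = 47.2652; S(2,1) = 43.2200; S(2,2) = 39.5210
  k=3: S(3,0) = 49.4277; S(3,1) = 45.1974; S(3,2) = 41.3291; S(3,3) = 37.7920
  k=4: S(4,0) = 51.6891; S(4,1) = 47.2652; S(4,2) = 43.2200; S(4,3) = 39.5210; S(4,4) = 36.1386
Terminal payoffs V(N, i) = max(S_T - K, 0):
  V(4,0) = 10.859059; V(4,1) = 6.435221; V(4,2) = 2.390000; V(4,3) = 0.000000; V(4,4) = 0.000000
Backward induction: V(k, i) = exp(-r*dt) * [p * V(k+1, i) + (1-p) * V(k+1, i+1)]; then take max(V_cont, immediate exercise) for American.
  V(3,0) = exp(-r*dt) * [p*10.859059 + (1-p)*6.435221] = 8.616374; exercise = 8.597672; V(3,0) = max -> 8.616374
  V(3,1) = exp(-r*dt) * [p*6.435221 + (1-p)*2.390000] = 4.386079; exercise = 4.367377; V(3,1) = max -> 4.386079
  V(3,2) = exp(-r*dt) * [p*2.390000 + (1-p)*0.000000] = 1.179971; exercise = 0.499133; V(3,2) = max -> 1.179971
  V(3,3) = exp(-r*dt) * [p*0.000000 + (1-p)*0.000000] = 0.000000; exercise = 0.000000; V(3,3) = max -> 0.000000
  V(2,0) = exp(-r*dt) * [p*8.616374 + (1-p)*4.386079] = 6.472617; exercise = 6.435221; V(2,0) = max -> 6.472617
  V(2,1) = exp(-r*dt) * [p*4.386079 + (1-p)*1.179971] = 2.762324; exercise = 2.390000; V(2,1) = max -> 2.762324
  V(2,2) = exp(-r*dt) * [p*1.179971 + (1-p)*0.000000] = 0.582566; exercise = 0.000000; V(2,2) = max -> 0.582566
  V(1,0) = exp(-r*dt) * [p*6.472617 + (1-p)*2.762324] = 4.592874; exercise = 4.367377; V(1,0) = max -> 4.592874
  V(1,1) = exp(-r*dt) * [p*2.762324 + (1-p)*0.582566] = 1.658471; exercise = 0.499133; V(1,1) = max -> 1.658471
  V(0,0) = exp(-r*dt) * [p*4.592874 + (1-p)*1.658471] = 3.106461; exercise = 2.390000; V(0,0) = max -> 3.106461


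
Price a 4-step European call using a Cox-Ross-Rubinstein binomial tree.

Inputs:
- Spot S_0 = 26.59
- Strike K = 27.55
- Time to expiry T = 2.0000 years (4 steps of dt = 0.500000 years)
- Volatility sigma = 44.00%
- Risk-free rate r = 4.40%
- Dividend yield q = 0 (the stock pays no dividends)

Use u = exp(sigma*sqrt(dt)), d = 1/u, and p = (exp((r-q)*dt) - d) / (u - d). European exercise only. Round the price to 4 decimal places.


dt = T/N = 0.500000
u = exp(sigma*sqrt(dt)) = 1.364963; d = 1/u = 0.732621
p = (exp((r-q)*dt) - d) / (u - d) = 0.458017
Discount per step: exp(-r*dt) = 0.978240
Stock lattice S(k, i) with i counting down-moves:
  k=0: S(0,0) = 26.5900
  k=1: S(1,0) = 36.2944; S(1,1) = 19.4804
  k=2: S(2,0) = 49.5404; S(2,1) = 26.5900; S(2,2) = 14.2717
  k=3: S(3,0) = 67.6208; S(3,1) = 36.2944; S(3,2) = 19.4804; S(3,3) = 10.4558
  k=4: S(4,0) = 92.2999; S(4,1) = 49.5404; S(4,2) = 26.5900; S(4,3) = 14.2717; S(4,4) = 7.6601
Terminal payoffs V(N, i) = max(S_T - K, 0):
  V(4,0) = 64.749908; V(4,1) = 21.990433; V(4,2) = 0.000000; V(4,3) = 0.000000; V(4,4) = 0.000000
Backward induction: V(k, i) = exp(-r*dt) * [p * V(k+1, i) + (1-p) * V(k+1, i+1)].
  V(3,0) = exp(-r*dt) * [p*64.749908 + (1-p)*21.990433] = 40.670317
  V(3,1) = exp(-r*dt) * [p*21.990433 + (1-p)*0.000000] = 9.852818
  V(3,2) = exp(-r*dt) * [p*0.000000 + (1-p)*0.000000] = 0.000000
  V(3,3) = exp(-r*dt) * [p*0.000000 + (1-p)*0.000000] = 0.000000
  V(2,0) = exp(-r*dt) * [p*40.670317 + (1-p)*9.852818] = 23.446209
  V(2,1) = exp(-r*dt) * [p*9.852818 + (1-p)*0.000000] = 4.414557
  V(2,2) = exp(-r*dt) * [p*0.000000 + (1-p)*0.000000] = 0.000000
  V(1,0) = exp(-r*dt) * [p*23.446209 + (1-p)*4.414557] = 12.845633
  V(1,1) = exp(-r*dt) * [p*4.414557 + (1-p)*0.000000] = 1.977943
  V(0,0) = exp(-r*dt) * [p*12.845633 + (1-p)*1.977943] = 6.804174

Answer: Price = V(0,0) = 6.8042


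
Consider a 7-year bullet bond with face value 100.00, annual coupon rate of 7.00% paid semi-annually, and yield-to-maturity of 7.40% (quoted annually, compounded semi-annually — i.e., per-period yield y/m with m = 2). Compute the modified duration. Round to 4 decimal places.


Answer: Modified duration = 5.4330

Derivation:
Coupon per period c = face * coupon_rate / m = 3.500000
Periods per year m = 2; per-period yield y/m = 0.037000
Number of cashflows N = 14
Cashflows (t years, CF_t, discount factor 1/(1+y/m)^(m*t), PV):
  t = 0.5000: CF_t = 3.500000, DF = 0.964320, PV = 3.375121
  t = 1.0000: CF_t = 3.500000, DF = 0.929913, PV = 3.254697
  t = 1.5000: CF_t = 3.500000, DF = 0.896734, PV = 3.138570
  t = 2.0000: CF_t = 3.500000, DF = 0.864739, PV = 3.026586
  t = 2.5000: CF_t = 3.500000, DF = 0.833885, PV = 2.918598
  t = 3.0000: CF_t = 3.500000, DF = 0.804132, PV = 2.814463
  t = 3.5000: CF_t = 3.500000, DF = 0.775441, PV = 2.714043
  t = 4.0000: CF_t = 3.500000, DF = 0.747773, PV = 2.617207
  t = 4.5000: CF_t = 3.500000, DF = 0.721093, PV = 2.523825
  t = 5.0000: CF_t = 3.500000, DF = 0.695364, PV = 2.433775
  t = 5.5000: CF_t = 3.500000, DF = 0.670554, PV = 2.346939
  t = 6.0000: CF_t = 3.500000, DF = 0.646629, PV = 2.263200
  t = 6.5000: CF_t = 3.500000, DF = 0.623557, PV = 2.182450
  t = 7.0000: CF_t = 103.500000, DF = 0.601309, PV = 62.235439
Price P = sum_t PV_t = 97.844911
First compute Macaulay numerator sum_t t * PV_t:
  t * PV_t at t = 0.5000: 1.687560
  t * PV_t at t = 1.0000: 3.254697
  t * PV_t at t = 1.5000: 4.707855
  t * PV_t at t = 2.0000: 6.053172
  t * PV_t at t = 2.5000: 7.296495
  t * PV_t at t = 3.0000: 8.443388
  t * PV_t at t = 3.5000: 9.499151
  t * PV_t at t = 4.0000: 10.468826
  t * PV_t at t = 4.5000: 11.357212
  t * PV_t at t = 5.0000: 12.168877
  t * PV_t at t = 5.5000: 12.908162
  t * PV_t at t = 6.0000: 13.579201
  t * PV_t at t = 6.5000: 14.185922
  t * PV_t at t = 7.0000: 435.648076
Macaulay duration D = 551.258594 / 97.844911 = 5.634004
Modified duration = D / (1 + y/m) = 5.634004 / (1 + 0.037000) = 5.432983


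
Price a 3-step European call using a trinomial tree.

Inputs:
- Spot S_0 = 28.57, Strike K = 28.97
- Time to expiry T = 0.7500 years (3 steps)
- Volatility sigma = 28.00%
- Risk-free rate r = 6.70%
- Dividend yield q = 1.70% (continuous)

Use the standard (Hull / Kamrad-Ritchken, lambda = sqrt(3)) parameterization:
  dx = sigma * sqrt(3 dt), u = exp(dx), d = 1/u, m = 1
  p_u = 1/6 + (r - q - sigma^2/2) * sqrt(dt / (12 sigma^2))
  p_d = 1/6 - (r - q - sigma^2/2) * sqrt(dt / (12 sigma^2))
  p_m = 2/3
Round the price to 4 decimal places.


Answer: Price = V(0,0) = 2.8563

Derivation:
dt = T/N = 0.250000; dx = sigma*sqrt(3*dt) = 0.242487
u = exp(dx) = 1.274415; d = 1/u = 0.784674
p_u = 0.172234, p_m = 0.666667, p_d = 0.161099
Discount per step: exp(-r*dt) = 0.983390
Stock lattice S(k, j) with j the centered position index:
  k=0: S(0,+0) = 28.5700
  k=1: S(1,-1) = 22.4181; S(1,+0) = 28.5700; S(1,+1) = 36.4100
  k=2: S(2,-2) = 17.5909; S(2,-1) = 22.4181; S(2,+0) = 28.5700; S(2,+1) = 36.4100; S(2,+2) = 46.4015
  k=3: S(3,-3) = 13.8031; S(3,-2) = 17.5909; S(3,-1) = 22.4181; S(3,+0) = 28.5700; S(3,+1) = 36.4100; S(3,+2) = 46.4015; S(3,+3) = 59.1347
Terminal payoffs V(N, j) = max(S_T - K, 0):
  V(3,-3) = 0.000000; V(3,-2) = 0.000000; V(3,-1) = 0.000000; V(3,+0) = 0.000000; V(3,+1) = 7.440032; V(3,+2) = 17.431484; V(3,+3) = 30.164739
Backward induction: V(k, j) = exp(-r*dt) * [p_u * V(k+1, j+1) + p_m * V(k+1, j) + p_d * V(k+1, j-1)]
  V(2,-2) = exp(-r*dt) * [p_u*0.000000 + p_m*0.000000 + p_d*0.000000] = 0.000000
  V(2,-1) = exp(-r*dt) * [p_u*0.000000 + p_m*0.000000 + p_d*0.000000] = 0.000000
  V(2,+0) = exp(-r*dt) * [p_u*7.440032 + p_m*0.000000 + p_d*0.000000] = 1.260141
  V(2,+1) = exp(-r*dt) * [p_u*17.431484 + p_m*7.440032 + p_d*0.000000] = 7.830057
  V(2,+2) = exp(-r*dt) * [p_u*30.164739 + p_m*17.431484 + p_d*7.440032] = 17.715729
  V(1,-1) = exp(-r*dt) * [p_u*1.260141 + p_m*0.000000 + p_d*0.000000] = 0.213434
  V(1,+0) = exp(-r*dt) * [p_u*7.830057 + p_m*1.260141 + p_d*0.000000] = 2.152341
  V(1,+1) = exp(-r*dt) * [p_u*17.715729 + p_m*7.830057 + p_d*1.260141] = 8.333534
  V(0,+0) = exp(-r*dt) * [p_u*8.333534 + p_m*2.152341 + p_d*0.213434] = 2.856349


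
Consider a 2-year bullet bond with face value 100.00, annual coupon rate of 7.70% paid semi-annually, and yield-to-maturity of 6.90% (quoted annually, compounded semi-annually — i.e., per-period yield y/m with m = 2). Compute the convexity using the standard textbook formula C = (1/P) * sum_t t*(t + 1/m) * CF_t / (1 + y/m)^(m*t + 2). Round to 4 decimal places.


Coupon per period c = face * coupon_rate / m = 3.850000
Periods per year m = 2; per-period yield y/m = 0.034500
Number of cashflows N = 4
Cashflows (t years, CF_t, discount factor 1/(1+y/m)^(m*t), PV):
  t = 0.5000: CF_t = 3.850000, DF = 0.966651, PV = 3.721605
  t = 1.0000: CF_t = 3.850000, DF = 0.934413, PV = 3.597491
  t = 1.5000: CF_t = 3.850000, DF = 0.903251, PV = 3.477517
  t = 2.0000: CF_t = 103.850000, DF = 0.873128, PV = 90.674365
Price P = sum_t PV_t = 101.470977
Convexity numerator sum_t t*(t + 1/m) * CF_t / (1+y/m)^(m*t + 2):
  t = 0.5000: term = 1.738758
  t = 1.0000: term = 5.042315
  t = 1.5000: term = 9.748314
  t = 2.0000: term = 423.636660
Convexity = (1/P) * sum = 440.166048 / 101.470977 = 4.337852

Answer: Convexity = 4.3379


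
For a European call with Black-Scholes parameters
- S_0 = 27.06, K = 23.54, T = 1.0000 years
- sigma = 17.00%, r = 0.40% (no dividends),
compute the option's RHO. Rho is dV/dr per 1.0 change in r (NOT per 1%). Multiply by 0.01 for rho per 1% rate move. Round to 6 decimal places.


Answer: Rho = 18.190710

Derivation:
d1 = 0.9282677701; d2 = 0.7582677701
phi(d1) = 0.2592975436; exp(-qT) = 1.0000000000; exp(-rT) = 0.9960079893
N(d2) = 0.7758546512
Rho = K*T*exp(-rT)*N(d2) = 23.5400 * 1.0000 * 0.9960079893 * 0.7758546512 = 18.190710


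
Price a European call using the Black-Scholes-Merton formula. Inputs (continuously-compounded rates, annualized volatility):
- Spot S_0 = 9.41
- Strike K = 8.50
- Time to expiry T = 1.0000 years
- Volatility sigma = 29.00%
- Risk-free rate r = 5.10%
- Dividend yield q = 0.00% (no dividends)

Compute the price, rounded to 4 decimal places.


d1 = (ln(S/K) + (r - q + 0.5*sigma^2) * T) / (sigma * sqrt(T)) = 0.67157514
d2 = d1 - sigma * sqrt(T) = 0.38157514
exp(-rT) = 0.95027867; exp(-qT) = 1.00000000
C = S_0 * exp(-qT) * N(d1) - K * exp(-rT) * N(d2)
N(d1) = 0.74907289; N(d2) = 0.64861174
C = 9.4100 * 1.00000000 * 0.74907289 - 8.5000 * 0.95027867 * 0.64861174 = 1.8097

Answer: Price = 1.8097


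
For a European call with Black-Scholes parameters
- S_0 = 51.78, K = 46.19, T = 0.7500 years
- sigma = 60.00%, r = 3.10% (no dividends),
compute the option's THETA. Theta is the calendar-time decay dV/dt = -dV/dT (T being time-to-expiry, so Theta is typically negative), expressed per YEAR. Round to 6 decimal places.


d1 = 0.5244085002; d2 = 0.0047932579
phi(d1) = 0.3476911578; exp(-qT) = 1.0000000000; exp(-rT) = 0.9770181987
Theta = -S*exp(-qT)*phi(d1)*sigma/(2*sqrt(T)) - r*K*exp(-rT)*N(d2) + q*S*exp(-qT)*N(d1)
N(d1) = 0.7000027772; N(d2) = 0.5019122259; sqrt(T) = 0.8660254038
Term 1 = -51.7800 * 1.0000000000 * 0.3476911578 * 0.6000 / (2 * 0.8660254038) = -6.2365773816
Term 2 = -0.0310 * 46.1900 * 0.9770181987 * 0.5019122259 = -0.7021664650
Term 3 = 0 (no dividend yield, q = 0)
Theta = -6.2365773816 + (-0.7021664650) + (0.0000000000) = -6.938744

Answer: Theta = -6.938744


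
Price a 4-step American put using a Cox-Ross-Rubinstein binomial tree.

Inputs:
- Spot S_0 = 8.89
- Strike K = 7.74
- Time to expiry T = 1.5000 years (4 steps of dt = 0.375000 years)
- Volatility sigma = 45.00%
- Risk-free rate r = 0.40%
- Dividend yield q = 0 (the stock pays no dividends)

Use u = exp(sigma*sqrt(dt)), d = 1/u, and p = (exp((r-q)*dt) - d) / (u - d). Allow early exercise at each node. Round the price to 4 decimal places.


dt = T/N = 0.375000
u = exp(sigma*sqrt(dt)) = 1.317278; d = 1/u = 0.759141
p = (exp((r-q)*dt) - d) / (u - d) = 0.434230
Discount per step: exp(-r*dt) = 0.998501
Stock lattice S(k, i) with i counting down-moves:
  k=0: S(0,0) = 8.8900
  k=1: S(1,0) = 11.7106; S(1,1) = 6.7488
  k=2: S(2,0) = 15.4261; S(2,1) = 8.8900; S(2,2) = 5.1233
  k=3: S(3,0) = 20.3205; S(3,1) = 11.7106; S(3,2) = 6.7488; S(3,3) = 3.8893
  k=4: S(4,0) = 26.7677; S(4,1) = 15.4261; S(4,2) = 8.8900; S(4,3) = 5.1233; S(4,4) = 2.9525
Terminal payoffs V(N, i) = max(K - S_T, 0):
  V(4,0) = 0.000000; V(4,1) = 0.000000; V(4,2) = 0.000000; V(4,3) = 2.616735; V(4,4) = 4.787487
Backward induction: V(k, i) = exp(-r*dt) * [p * V(k+1, i) + (1-p) * V(k+1, i+1)]; then take max(V_cont, immediate exercise) for American.
  V(3,0) = exp(-r*dt) * [p*0.000000 + (1-p)*0.000000] = 0.000000; exercise = 0.000000; V(3,0) = max -> 0.000000
  V(3,1) = exp(-r*dt) * [p*0.000000 + (1-p)*0.000000] = 0.000000; exercise = 0.000000; V(3,1) = max -> 0.000000
  V(3,2) = exp(-r*dt) * [p*0.000000 + (1-p)*2.616735] = 1.478251; exercise = 0.991235; V(3,2) = max -> 1.478251
  V(3,3) = exp(-r*dt) * [p*2.616735 + (1-p)*4.787487] = 3.839118; exercise = 3.850719; V(3,3) = max -> 3.850719
  V(2,0) = exp(-r*dt) * [p*0.000000 + (1-p)*0.000000] = 0.000000; exercise = 0.000000; V(2,0) = max -> 0.000000
  V(2,1) = exp(-r*dt) * [p*0.000000 + (1-p)*1.478251] = 0.835096; exercise = 0.000000; V(2,1) = max -> 0.835096
  V(2,2) = exp(-r*dt) * [p*1.478251 + (1-p)*3.850719] = 2.816294; exercise = 2.616735; V(2,2) = max -> 2.816294
  V(1,0) = exp(-r*dt) * [p*0.000000 + (1-p)*0.835096] = 0.471764; exercise = 0.000000; V(1,0) = max -> 0.471764
  V(1,1) = exp(-r*dt) * [p*0.835096 + (1-p)*2.816294] = 1.953066; exercise = 0.991235; V(1,1) = max -> 1.953066
  V(0,0) = exp(-r*dt) * [p*0.471764 + (1-p)*1.953066] = 1.307876; exercise = 0.000000; V(0,0) = max -> 1.307876

Answer: Price = V(0,0) = 1.3079


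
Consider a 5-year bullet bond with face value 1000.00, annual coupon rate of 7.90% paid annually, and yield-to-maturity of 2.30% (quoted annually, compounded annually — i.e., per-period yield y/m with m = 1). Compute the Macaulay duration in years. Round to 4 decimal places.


Answer: Macaulay duration = 4.4015 years

Derivation:
Coupon per period c = face * coupon_rate / m = 79.000000
Periods per year m = 1; per-period yield y/m = 0.023000
Number of cashflows N = 5
Cashflows (t years, CF_t, discount factor 1/(1+y/m)^(m*t), PV):
  t = 1.0000: CF_t = 79.000000, DF = 0.977517, PV = 77.223851
  t = 2.0000: CF_t = 79.000000, DF = 0.955540, PV = 75.487636
  t = 3.0000: CF_t = 79.000000, DF = 0.934056, PV = 73.790455
  t = 4.0000: CF_t = 79.000000, DF = 0.913056, PV = 72.131432
  t = 5.0000: CF_t = 1079.000000, DF = 0.892528, PV = 963.037672
Price P = sum_t PV_t = 1261.671047
Macaulay numerator sum_t t * PV_t:
  t * PV_t at t = 1.0000: 77.223851
  t * PV_t at t = 2.0000: 150.975272
  t * PV_t at t = 3.0000: 221.371366
  t * PV_t at t = 4.0000: 288.525730
  t * PV_t at t = 5.0000: 4815.188360
Macaulay duration D = (sum_t t * PV_t) / P = 5553.284578 / 1261.671047 = 4.401531


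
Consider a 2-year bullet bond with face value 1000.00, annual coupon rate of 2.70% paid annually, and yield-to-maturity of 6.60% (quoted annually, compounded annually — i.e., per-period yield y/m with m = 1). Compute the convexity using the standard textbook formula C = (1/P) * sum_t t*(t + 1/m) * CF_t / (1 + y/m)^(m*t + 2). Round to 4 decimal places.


Coupon per period c = face * coupon_rate / m = 27.000000
Periods per year m = 1; per-period yield y/m = 0.066000
Number of cashflows N = 2
Cashflows (t years, CF_t, discount factor 1/(1+y/m)^(m*t), PV):
  t = 1.0000: CF_t = 27.000000, DF = 0.938086, PV = 25.328330
  t = 2.0000: CF_t = 1027.000000, DF = 0.880006, PV = 903.766073
Price P = sum_t PV_t = 929.094404
Convexity numerator sum_t t*(t + 1/m) * CF_t / (1+y/m)^(m*t + 2):
  t = 1.0000: term = 44.578161
  t = 2.0000: term = 4771.916934
Convexity = (1/P) * sum = 4816.495095 / 929.094404 = 5.184075

Answer: Convexity = 5.1841


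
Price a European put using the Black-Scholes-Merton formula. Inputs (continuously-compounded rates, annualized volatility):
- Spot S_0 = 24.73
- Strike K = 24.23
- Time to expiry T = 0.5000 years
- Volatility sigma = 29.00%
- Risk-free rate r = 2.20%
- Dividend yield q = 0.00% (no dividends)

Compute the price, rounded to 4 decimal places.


d1 = (ln(S/K) + (r - q + 0.5*sigma^2) * T) / (sigma * sqrt(T)) = 0.25578026
d2 = d1 - sigma * sqrt(T) = 0.05071929
exp(-rT) = 0.98906028; exp(-qT) = 1.00000000
P = K * exp(-rT) * N(-d2) - S_0 * exp(-qT) * N(-d1)
N(-d1) = 0.39906026; N(-d2) = 0.47977460
P = 24.2300 * 0.98906028 * 0.47977460 - 24.7300 * 1.00000000 * 0.39906026 = 1.6290

Answer: Price = 1.6290


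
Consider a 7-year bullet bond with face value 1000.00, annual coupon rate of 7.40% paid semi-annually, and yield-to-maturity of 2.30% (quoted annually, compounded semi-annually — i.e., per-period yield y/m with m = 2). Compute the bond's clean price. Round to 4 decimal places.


Coupon per period c = face * coupon_rate / m = 37.000000
Periods per year m = 2; per-period yield y/m = 0.011500
Number of cashflows N = 14
Cashflows (t years, CF_t, discount factor 1/(1+y/m)^(m*t), PV):
  t = 0.5000: CF_t = 37.000000, DF = 0.988631, PV = 36.579338
  t = 1.0000: CF_t = 37.000000, DF = 0.977391, PV = 36.163458
  t = 1.5000: CF_t = 37.000000, DF = 0.966279, PV = 35.752306
  t = 2.0000: CF_t = 37.000000, DF = 0.955293, PV = 35.345829
  t = 2.5000: CF_t = 37.000000, DF = 0.944432, PV = 34.943974
  t = 3.0000: CF_t = 37.000000, DF = 0.933694, PV = 34.546687
  t = 3.5000: CF_t = 37.000000, DF = 0.923079, PV = 34.153917
  t = 4.0000: CF_t = 37.000000, DF = 0.912584, PV = 33.765612
  t = 4.5000: CF_t = 37.000000, DF = 0.902209, PV = 33.381722
  t = 5.0000: CF_t = 37.000000, DF = 0.891951, PV = 33.002197
  t = 5.5000: CF_t = 37.000000, DF = 0.881810, PV = 32.626987
  t = 6.0000: CF_t = 37.000000, DF = 0.871785, PV = 32.256042
  t = 6.5000: CF_t = 37.000000, DF = 0.861873, PV = 31.889315
  t = 7.0000: CF_t = 1037.000000, DF = 0.852075, PV = 883.601281
Price P = sum_t PV_t = 1328.008665

Answer: Price = 1328.0087


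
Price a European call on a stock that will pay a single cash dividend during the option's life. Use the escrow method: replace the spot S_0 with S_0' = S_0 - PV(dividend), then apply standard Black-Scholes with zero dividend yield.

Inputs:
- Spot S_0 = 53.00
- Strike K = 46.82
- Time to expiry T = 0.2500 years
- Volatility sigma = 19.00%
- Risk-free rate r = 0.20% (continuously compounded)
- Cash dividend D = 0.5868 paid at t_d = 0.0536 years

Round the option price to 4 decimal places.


PV(D) = D * exp(-r * t_d) = 0.5868 * 0.99989281 = 0.58673710
S_0' = S_0 - PV(D) = 53.0000 - 0.58673710 = 52.41326290
d1 = (ln(S_0'/K) + (r + sigma^2/2)*T) / (sigma*sqrt(T)) = 1.24064954
d2 = d1 - sigma*sqrt(T) = 1.14564954
exp(-rT) = 0.99950012
N(d1) = 0.89263238; N(d2) = 0.87402990
C = S_0' * N(d1) - K * exp(-rT) * N(d2) = 52.41326290 * 0.89263238 - 46.8200 * 0.99950012 * 0.87402990 = 5.8842

Answer: Price = 5.8842


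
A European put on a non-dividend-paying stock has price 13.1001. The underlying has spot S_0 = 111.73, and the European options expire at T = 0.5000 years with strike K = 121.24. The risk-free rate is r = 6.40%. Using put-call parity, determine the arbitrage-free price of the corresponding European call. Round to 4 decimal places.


Put-call parity: C - P = S_0 * exp(-qT) - K * exp(-rT).
S_0 * exp(-qT) = 111.7300 * 1.00000000 = 111.73000000
K * exp(-rT) = 121.2400 * 0.96850658 = 117.42173801
C = P + S*exp(-qT) - K*exp(-rT)
C = 13.1001 + 111.73000000 - 117.42173801 = 7.4084

Answer: Call price = 7.4084


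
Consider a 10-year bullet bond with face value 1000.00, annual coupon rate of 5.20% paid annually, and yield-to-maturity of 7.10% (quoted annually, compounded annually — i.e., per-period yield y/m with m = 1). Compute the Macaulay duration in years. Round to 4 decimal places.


Answer: Macaulay duration = 7.8781 years

Derivation:
Coupon per period c = face * coupon_rate / m = 52.000000
Periods per year m = 1; per-period yield y/m = 0.071000
Number of cashflows N = 10
Cashflows (t years, CF_t, discount factor 1/(1+y/m)^(m*t), PV):
  t = 1.0000: CF_t = 52.000000, DF = 0.933707, PV = 48.552754
  t = 2.0000: CF_t = 52.000000, DF = 0.871808, PV = 45.334038
  t = 3.0000: CF_t = 52.000000, DF = 0.814013, PV = 42.328700
  t = 4.0000: CF_t = 52.000000, DF = 0.760050, PV = 39.522596
  t = 5.0000: CF_t = 52.000000, DF = 0.709664, PV = 36.902517
  t = 6.0000: CF_t = 52.000000, DF = 0.662618, PV = 34.456132
  t = 7.0000: CF_t = 52.000000, DF = 0.618691, PV = 32.171925
  t = 8.0000: CF_t = 52.000000, DF = 0.577676, PV = 30.039146
  t = 9.0000: CF_t = 52.000000, DF = 0.539380, PV = 28.047755
  t = 10.0000: CF_t = 1052.000000, DF = 0.503623, PV = 529.811074
Price P = sum_t PV_t = 867.166636
Macaulay numerator sum_t t * PV_t:
  t * PV_t at t = 1.0000: 48.552754
  t * PV_t at t = 2.0000: 90.668076
  t * PV_t at t = 3.0000: 126.986100
  t * PV_t at t = 4.0000: 158.090383
  t * PV_t at t = 5.0000: 184.512585
  t * PV_t at t = 6.0000: 206.736790
  t * PV_t at t = 7.0000: 225.203475
  t * PV_t at t = 8.0000: 240.313165
  t * PV_t at t = 9.0000: 252.429796
  t * PV_t at t = 10.0000: 5298.110739
Macaulay duration D = (sum_t t * PV_t) / P = 6831.603863 / 867.166636 = 7.878075


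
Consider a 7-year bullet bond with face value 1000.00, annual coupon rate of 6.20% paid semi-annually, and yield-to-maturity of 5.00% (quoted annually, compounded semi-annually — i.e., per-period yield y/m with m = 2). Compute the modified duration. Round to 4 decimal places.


Coupon per period c = face * coupon_rate / m = 31.000000
Periods per year m = 2; per-period yield y/m = 0.025000
Number of cashflows N = 14
Cashflows (t years, CF_t, discount factor 1/(1+y/m)^(m*t), PV):
  t = 0.5000: CF_t = 31.000000, DF = 0.975610, PV = 30.243902
  t = 1.0000: CF_t = 31.000000, DF = 0.951814, PV = 29.506246
  t = 1.5000: CF_t = 31.000000, DF = 0.928599, PV = 28.786582
  t = 2.0000: CF_t = 31.000000, DF = 0.905951, PV = 28.084470
  t = 2.5000: CF_t = 31.000000, DF = 0.883854, PV = 27.399483
  t = 3.0000: CF_t = 31.000000, DF = 0.862297, PV = 26.731203
  t = 3.5000: CF_t = 31.000000, DF = 0.841265, PV = 26.079222
  t = 4.0000: CF_t = 31.000000, DF = 0.820747, PV = 25.443144
  t = 4.5000: CF_t = 31.000000, DF = 0.800728, PV = 24.822579
  t = 5.0000: CF_t = 31.000000, DF = 0.781198, PV = 24.217150
  t = 5.5000: CF_t = 31.000000, DF = 0.762145, PV = 23.626488
  t = 6.0000: CF_t = 31.000000, DF = 0.743556, PV = 23.050232
  t = 6.5000: CF_t = 31.000000, DF = 0.725420, PV = 22.488032
  t = 7.0000: CF_t = 1031.000000, DF = 0.707727, PV = 729.666739
Price P = sum_t PV_t = 1070.145473
First compute Macaulay numerator sum_t t * PV_t:
  t * PV_t at t = 0.5000: 15.121951
  t * PV_t at t = 1.0000: 29.506246
  t * PV_t at t = 1.5000: 43.179873
  t * PV_t at t = 2.0000: 56.168940
  t * PV_t at t = 2.5000: 68.498707
  t * PV_t at t = 3.0000: 80.193609
  t * PV_t at t = 3.5000: 91.277278
  t * PV_t at t = 4.0000: 101.772575
  t * PV_t at t = 4.5000: 111.701606
  t * PV_t at t = 5.0000: 121.085752
  t * PV_t at t = 5.5000: 129.945685
  t * PV_t at t = 6.0000: 138.301395
  t * PV_t at t = 6.5000: 146.172206
  t * PV_t at t = 7.0000: 5107.667172
Macaulay duration D = 6240.592995 / 1070.145473 = 5.831537
Modified duration = D / (1 + y/m) = 5.831537 / (1 + 0.025000) = 5.689304

Answer: Modified duration = 5.6893


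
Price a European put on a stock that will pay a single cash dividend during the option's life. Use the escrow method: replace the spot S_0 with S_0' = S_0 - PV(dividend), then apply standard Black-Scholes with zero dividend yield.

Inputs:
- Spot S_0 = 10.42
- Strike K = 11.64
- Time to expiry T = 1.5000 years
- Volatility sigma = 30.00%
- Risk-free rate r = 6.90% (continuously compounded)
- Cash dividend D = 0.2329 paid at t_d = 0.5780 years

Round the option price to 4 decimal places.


Answer: Price = 1.6623

Derivation:
PV(D) = D * exp(-r * t_d) = 0.2329 * 0.96090282 = 0.22379427
S_0' = S_0 - PV(D) = 10.4200 - 0.22379427 = 10.19620573
d1 = (ln(S_0'/K) + (r + sigma^2/2)*T) / (sigma*sqrt(T)) = 0.10496940
d2 = d1 - sigma*sqrt(T) = -0.26245406
exp(-rT) = 0.90167602
N(-d1) = 0.45820004; N(-d2) = 0.60351430
P = K * exp(-rT) * N(-d2) - S_0' * N(-d1) = 11.6400 * 0.90167602 * 0.60351430 - 10.19620573 * 0.45820004 = 1.6623


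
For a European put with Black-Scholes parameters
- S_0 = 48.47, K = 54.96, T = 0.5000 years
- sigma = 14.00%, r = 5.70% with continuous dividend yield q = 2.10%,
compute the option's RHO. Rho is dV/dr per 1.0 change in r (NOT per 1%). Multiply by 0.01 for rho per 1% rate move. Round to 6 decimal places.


Answer: Rho = -23.295621

Derivation:
d1 = -1.0380387961; d2 = -1.1370337454
phi(d1) = 0.2327708457; exp(-qT) = 0.9895549326; exp(-rT) = 0.9719022941
N(-d2) = 0.8722379105
Rho = -K*T*exp(-rT)*N(-d2) = -54.9600 * 0.5000 * 0.9719022941 * 0.8722379105 = -23.295621


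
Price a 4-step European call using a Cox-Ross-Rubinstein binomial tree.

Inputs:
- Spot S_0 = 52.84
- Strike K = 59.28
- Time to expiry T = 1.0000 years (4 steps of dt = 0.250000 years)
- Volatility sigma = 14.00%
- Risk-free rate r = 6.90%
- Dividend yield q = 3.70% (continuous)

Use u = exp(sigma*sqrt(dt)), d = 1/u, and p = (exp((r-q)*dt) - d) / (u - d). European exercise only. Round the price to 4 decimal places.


Answer: Price = V(0,0) = 1.2484

Derivation:
dt = T/N = 0.250000
u = exp(sigma*sqrt(dt)) = 1.072508; d = 1/u = 0.932394
p = (exp((r-q)*dt) - d) / (u - d) = 0.539832
Discount per step: exp(-r*dt) = 0.982898
Stock lattice S(k, i) with i counting down-moves:
  k=0: S(0,0) = 52.8400
  k=1: S(1,0) = 56.6713; S(1,1) = 49.2677
  k=2: S(2,0) = 60.7805; S(2,1) = 52.8400; S(2,2) = 45.9369
  k=3: S(3,0) = 65.1875; S(3,1) = 56.6713; S(3,2) = 49.2677; S(3,3) = 42.8313
  k=4: S(4,0) = 69.9142; S(4,1) = 60.7805; S(4,2) = 52.8400; S(4,3) = 45.9369; S(4,4) = 39.9356
Terminal payoffs V(N, i) = max(S_T - K, 0):
  V(4,0) = 10.634179; V(4,1) = 1.500468; V(4,2) = 0.000000; V(4,3) = 0.000000; V(4,4) = 0.000000
Backward induction: V(k, i) = exp(-r*dt) * [p * V(k+1, i) + (1-p) * V(k+1, i+1)].
  V(3,0) = exp(-r*dt) * [p*10.634179 + (1-p)*1.500468] = 6.321155
  V(3,1) = exp(-r*dt) * [p*1.500468 + (1-p)*0.000000] = 0.796148
  V(3,2) = exp(-r*dt) * [p*0.000000 + (1-p)*0.000000] = 0.000000
  V(3,3) = exp(-r*dt) * [p*0.000000 + (1-p)*0.000000] = 0.000000
  V(2,0) = exp(-r*dt) * [p*6.321155 + (1-p)*0.796148] = 3.714102
  V(2,1) = exp(-r*dt) * [p*0.796148 + (1-p)*0.000000] = 0.422436
  V(2,2) = exp(-r*dt) * [p*0.000000 + (1-p)*0.000000] = 0.000000
  V(1,0) = exp(-r*dt) * [p*3.714102 + (1-p)*0.422436] = 2.161770
  V(1,1) = exp(-r*dt) * [p*0.422436 + (1-p)*0.000000] = 0.224145
  V(0,0) = exp(-r*dt) * [p*2.161770 + (1-p)*0.224145] = 1.248415


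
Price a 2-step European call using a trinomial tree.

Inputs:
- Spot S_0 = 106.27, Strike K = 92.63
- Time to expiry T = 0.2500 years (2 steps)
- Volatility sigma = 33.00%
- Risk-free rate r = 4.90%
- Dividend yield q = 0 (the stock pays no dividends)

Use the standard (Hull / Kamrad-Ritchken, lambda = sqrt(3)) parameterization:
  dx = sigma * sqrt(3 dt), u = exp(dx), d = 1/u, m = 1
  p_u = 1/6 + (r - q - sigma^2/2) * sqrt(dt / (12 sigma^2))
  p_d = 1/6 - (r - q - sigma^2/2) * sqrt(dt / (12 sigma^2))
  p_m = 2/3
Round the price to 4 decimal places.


dt = T/N = 0.125000; dx = sigma*sqrt(3*dt) = 0.202083
u = exp(dx) = 1.223949; d = 1/u = 0.817027
p_u = 0.164981, p_m = 0.666667, p_d = 0.168352
Discount per step: exp(-r*dt) = 0.993894
Stock lattice S(k, j) with j the centered position index:
  k=0: S(0,+0) = 106.2700
  k=1: S(1,-1) = 86.8255; S(1,+0) = 106.2700; S(1,+1) = 130.0691
  k=2: S(2,-2) = 70.9388; S(2,-1) = 86.8255; S(2,+0) = 106.2700; S(2,+1) = 130.0691; S(2,+2) = 159.1980
Terminal payoffs V(N, j) = max(S_T - K, 0):
  V(2,-2) = 0.000000; V(2,-1) = 0.000000; V(2,+0) = 13.640000; V(2,+1) = 37.439111; V(2,+2) = 66.568019
Backward induction: V(k, j) = exp(-r*dt) * [p_u * V(k+1, j+1) + p_m * V(k+1, j) + p_d * V(k+1, j-1)]
  V(1,-1) = exp(-r*dt) * [p_u*13.640000 + p_m*0.000000 + p_d*0.000000] = 2.236601
  V(1,+0) = exp(-r*dt) * [p_u*37.439111 + p_m*13.640000 + p_d*0.000000] = 15.176835
  V(1,+1) = exp(-r*dt) * [p_u*66.568019 + p_m*37.439111 + p_d*13.640000] = 38.004703
  V(0,+0) = exp(-r*dt) * [p_u*38.004703 + p_m*15.176835 + p_d*2.236601] = 16.662116

Answer: Price = V(0,0) = 16.6621


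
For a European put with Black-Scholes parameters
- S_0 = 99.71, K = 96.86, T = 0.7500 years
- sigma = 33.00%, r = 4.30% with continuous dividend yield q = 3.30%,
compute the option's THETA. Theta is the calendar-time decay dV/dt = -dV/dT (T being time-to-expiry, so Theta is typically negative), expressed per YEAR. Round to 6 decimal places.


Answer: Theta = -6.349555

Derivation:
d1 = 0.2706087455; d2 = -0.0151796378
phi(d1) = 0.3845993716; exp(-qT) = 0.9755537700; exp(-rT) = 0.9682644857
Theta = -S*exp(-qT)*phi(d1)*sigma/(2*sqrt(T)) + r*K*exp(-rT)*N(-d2) - q*S*exp(-qT)*N(-d1)
N(-d1) = 0.3933459844; N(-d2) = 0.5060555667; sqrt(T) = 0.8660254038
Term 1 = -99.7100 * 0.9755537700 * 0.3845993716 * 0.3300 / (2 * 0.8660254038) = -7.1277393629
Term 2 = 0.0430 * 96.8600 * 0.9682644857 * 0.5060555667 = 2.0408220116
Term 3 = -0.0330 * 99.7100 * 0.9755537700 * 0.3933459844 = -1.2626372238
Theta = -7.1277393629 + (2.0408220116) + (-1.2626372238) = -6.349555


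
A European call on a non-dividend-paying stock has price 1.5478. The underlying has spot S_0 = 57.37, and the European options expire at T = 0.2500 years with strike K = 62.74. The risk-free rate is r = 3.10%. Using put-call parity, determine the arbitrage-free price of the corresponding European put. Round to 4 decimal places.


Answer: Put price = 6.4334

Derivation:
Put-call parity: C - P = S_0 * exp(-qT) - K * exp(-rT).
S_0 * exp(-qT) = 57.3700 * 1.00000000 = 57.37000000
K * exp(-rT) = 62.7400 * 0.99227995 = 62.25564430
P = C - S*exp(-qT) + K*exp(-rT)
P = 1.5478 - 57.37000000 + 62.25564430 = 6.4334


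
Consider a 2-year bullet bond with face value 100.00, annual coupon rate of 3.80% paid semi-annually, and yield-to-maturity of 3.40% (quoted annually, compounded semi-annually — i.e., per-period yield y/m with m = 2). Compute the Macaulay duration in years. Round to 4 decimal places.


Coupon per period c = face * coupon_rate / m = 1.900000
Periods per year m = 2; per-period yield y/m = 0.017000
Number of cashflows N = 4
Cashflows (t years, CF_t, discount factor 1/(1+y/m)^(m*t), PV):
  t = 0.5000: CF_t = 1.900000, DF = 0.983284, PV = 1.868240
  t = 1.0000: CF_t = 1.900000, DF = 0.966848, PV = 1.837011
  t = 1.5000: CF_t = 1.900000, DF = 0.950686, PV = 1.806304
  t = 2.0000: CF_t = 101.900000, DF = 0.934795, PV = 95.255568
Price P = sum_t PV_t = 100.767123
Macaulay numerator sum_t t * PV_t:
  t * PV_t at t = 0.5000: 0.934120
  t * PV_t at t = 1.0000: 1.837011
  t * PV_t at t = 1.5000: 2.709455
  t * PV_t at t = 2.0000: 190.511137
Macaulay duration D = (sum_t t * PV_t) / P = 195.991723 / 100.767123 = 1.944997

Answer: Macaulay duration = 1.9450 years


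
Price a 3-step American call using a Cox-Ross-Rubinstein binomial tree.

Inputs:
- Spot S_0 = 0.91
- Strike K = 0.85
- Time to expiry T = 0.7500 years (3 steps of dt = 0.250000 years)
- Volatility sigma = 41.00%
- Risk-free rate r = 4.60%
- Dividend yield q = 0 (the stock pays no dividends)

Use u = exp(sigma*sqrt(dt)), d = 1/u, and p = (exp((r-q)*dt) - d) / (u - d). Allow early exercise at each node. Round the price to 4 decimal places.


Answer: Price = V(0,0) = 0.1794

Derivation:
dt = T/N = 0.250000
u = exp(sigma*sqrt(dt)) = 1.227525; d = 1/u = 0.814647
p = (exp((r-q)*dt) - d) / (u - d) = 0.476943
Discount per step: exp(-r*dt) = 0.988566
Stock lattice S(k, i) with i counting down-moves:
  k=0: S(0,0) = 0.9100
  k=1: S(1,0) = 1.1170; S(1,1) = 0.7413
  k=2: S(2,0) = 1.3712; S(2,1) = 0.9100; S(2,2) = 0.6039
  k=3: S(3,0) = 1.6832; S(3,1) = 1.1170; S(3,2) = 0.7413; S(3,3) = 0.4920
Terminal payoffs V(N, i) = max(S_T - K, 0):
  V(3,0) = 0.833188; V(3,1) = 0.267048; V(3,2) = 0.000000; V(3,3) = 0.000000
Backward induction: V(k, i) = exp(-r*dt) * [p * V(k+1, i) + (1-p) * V(k+1, i+1)]; then take max(V_cont, immediate exercise) for American.
  V(2,0) = exp(-r*dt) * [p*0.833188 + (1-p)*0.267048] = 0.530923; exercise = 0.521204; V(2,0) = max -> 0.530923
  V(2,1) = exp(-r*dt) * [p*0.267048 + (1-p)*0.000000] = 0.125910; exercise = 0.060000; V(2,1) = max -> 0.125910
  V(2,2) = exp(-r*dt) * [p*0.000000 + (1-p)*0.000000] = 0.000000; exercise = 0.000000; V(2,2) = max -> 0.000000
  V(1,0) = exp(-r*dt) * [p*0.530923 + (1-p)*0.125910] = 0.315430; exercise = 0.267048; V(1,0) = max -> 0.315430
  V(1,1) = exp(-r*dt) * [p*0.125910 + (1-p)*0.000000] = 0.059365; exercise = 0.000000; V(1,1) = max -> 0.059365
  V(0,0) = exp(-r*dt) * [p*0.315430 + (1-p)*0.059365] = 0.179418; exercise = 0.060000; V(0,0) = max -> 0.179418


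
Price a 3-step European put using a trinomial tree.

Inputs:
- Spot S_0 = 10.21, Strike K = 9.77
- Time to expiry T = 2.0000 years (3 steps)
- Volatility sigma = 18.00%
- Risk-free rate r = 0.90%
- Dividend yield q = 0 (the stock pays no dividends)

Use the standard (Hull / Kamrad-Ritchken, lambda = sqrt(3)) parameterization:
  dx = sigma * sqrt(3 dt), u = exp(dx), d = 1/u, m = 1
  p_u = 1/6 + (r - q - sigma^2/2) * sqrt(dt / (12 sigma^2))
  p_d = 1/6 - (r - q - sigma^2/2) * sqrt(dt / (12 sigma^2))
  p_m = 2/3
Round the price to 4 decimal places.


Answer: Price = V(0,0) = 0.7025

Derivation:
dt = T/N = 0.666667; dx = sigma*sqrt(3*dt) = 0.254558
u = exp(dx) = 1.289892; d = 1/u = 0.775259
p_u = 0.157239, p_m = 0.666667, p_d = 0.176095
Discount per step: exp(-r*dt) = 0.994018
Stock lattice S(k, j) with j the centered position index:
  k=0: S(0,+0) = 10.2100
  k=1: S(1,-1) = 7.9154; S(1,+0) = 10.2100; S(1,+1) = 13.1698
  k=2: S(2,-2) = 6.1365; S(2,-1) = 7.9154; S(2,+0) = 10.2100; S(2,+1) = 13.1698; S(2,+2) = 16.9876
  k=3: S(3,-3) = 4.7574; S(3,-2) = 6.1365; S(3,-1) = 7.9154; S(3,+0) = 10.2100; S(3,+1) = 13.1698; S(3,+2) = 16.9876; S(3,+3) = 21.9122
Terminal payoffs V(N, j) = max(K - S_T, 0):
  V(3,-3) = 5.012643; V(3,-2) = 3.633523; V(3,-1) = 1.854608; V(3,+0) = 0.000000; V(3,+1) = 0.000000; V(3,+2) = 0.000000; V(3,+3) = 0.000000
Backward induction: V(k, j) = exp(-r*dt) * [p_u * V(k+1, j+1) + p_m * V(k+1, j) + p_d * V(k+1, j-1)]
  V(2,-2) = exp(-r*dt) * [p_u*1.854608 + p_m*3.633523 + p_d*5.012643] = 3.575150
  V(2,-1) = exp(-r*dt) * [p_u*0.000000 + p_m*1.854608 + p_d*3.633523] = 1.865026
  V(2,+0) = exp(-r*dt) * [p_u*0.000000 + p_m*0.000000 + p_d*1.854608] = 0.324633
  V(2,+1) = exp(-r*dt) * [p_u*0.000000 + p_m*0.000000 + p_d*0.000000] = 0.000000
  V(2,+2) = exp(-r*dt) * [p_u*0.000000 + p_m*0.000000 + p_d*0.000000] = 0.000000
  V(1,-1) = exp(-r*dt) * [p_u*0.324633 + p_m*1.865026 + p_d*3.575150] = 1.912451
  V(1,+0) = exp(-r*dt) * [p_u*0.000000 + p_m*0.324633 + p_d*1.865026] = 0.541584
  V(1,+1) = exp(-r*dt) * [p_u*0.000000 + p_m*0.000000 + p_d*0.324633] = 0.056824
  V(0,+0) = exp(-r*dt) * [p_u*0.056824 + p_m*0.541584 + p_d*1.912451] = 0.702536


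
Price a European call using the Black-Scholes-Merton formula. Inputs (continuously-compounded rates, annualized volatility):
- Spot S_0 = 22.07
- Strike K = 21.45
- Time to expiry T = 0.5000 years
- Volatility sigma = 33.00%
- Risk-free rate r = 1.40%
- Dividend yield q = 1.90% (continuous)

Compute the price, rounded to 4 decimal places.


Answer: Price = 2.2973

Derivation:
d1 = (ln(S/K) + (r - q + 0.5*sigma^2) * T) / (sigma * sqrt(T)) = 0.22807226
d2 = d1 - sigma * sqrt(T) = -0.00527298
exp(-rT) = 0.99302444; exp(-qT) = 0.99054498
C = S_0 * exp(-qT) * N(d1) - K * exp(-rT) * N(d2)
N(d1) = 0.59020497; N(d2) = 0.49789639
C = 22.0700 * 0.99054498 * 0.59020497 - 21.4500 * 0.99302444 * 0.49789639 = 2.2973


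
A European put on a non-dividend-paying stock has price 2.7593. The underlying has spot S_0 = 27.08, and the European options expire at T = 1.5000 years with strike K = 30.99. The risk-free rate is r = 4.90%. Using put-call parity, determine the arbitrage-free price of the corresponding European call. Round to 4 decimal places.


Answer: Call price = 1.0454

Derivation:
Put-call parity: C - P = S_0 * exp(-qT) - K * exp(-rT).
S_0 * exp(-qT) = 27.0800 * 1.00000000 = 27.08000000
K * exp(-rT) = 30.9900 * 0.92913615 = 28.79392916
C = P + S*exp(-qT) - K*exp(-rT)
C = 2.7593 + 27.08000000 - 28.79392916 = 1.0454
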